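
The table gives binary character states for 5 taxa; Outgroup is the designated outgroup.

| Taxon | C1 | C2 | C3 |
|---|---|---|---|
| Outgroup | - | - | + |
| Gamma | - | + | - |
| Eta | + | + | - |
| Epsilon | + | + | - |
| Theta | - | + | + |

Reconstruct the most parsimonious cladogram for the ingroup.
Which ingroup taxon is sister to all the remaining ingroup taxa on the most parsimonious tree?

Character polarity is set by the outgroup: the derived state is whichever differs from the outgroup's state, so for C3 the derived state is '-', and for the remaining characters it is '+'.
Only Epsilon and Eta show the derived state '+' for C1, supporting them as a clade.
C2 (derived state '+') is shared by all ingroup taxa — unites the whole ingroup.
C3 (derived state '-') is shared by Epsilon, Eta, and Gamma — a synapomorphy uniting that clade.
Most parsimonious ingroup topology: ((Gamma,(Eta,Epsilon)),Theta).
Theta is sister to the clade containing all other ingroup taxa, so it is the earliest-diverging (most basal) ingroup lineage.

Theta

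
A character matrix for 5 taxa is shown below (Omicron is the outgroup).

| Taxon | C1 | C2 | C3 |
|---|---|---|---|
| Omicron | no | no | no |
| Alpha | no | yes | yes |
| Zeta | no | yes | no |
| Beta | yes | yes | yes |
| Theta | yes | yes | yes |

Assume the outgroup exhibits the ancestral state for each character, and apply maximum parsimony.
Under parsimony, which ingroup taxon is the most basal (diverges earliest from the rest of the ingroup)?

The outgroup has state 'no' for every character, so 'yes' is the derived state throughout.
C1 (derived state 'yes') is shared by Beta and Theta — a synapomorphy uniting that clade.
C2 (derived state 'yes') is shared by all ingroup taxa — unites the whole ingroup.
Only Alpha, Beta, and Theta show the derived state 'yes' for C3, supporting them as a clade.
Most parsimonious ingroup topology: ((Alpha,(Beta,Theta)),Zeta).
Zeta is sister to the clade containing all other ingroup taxa, so it is the earliest-diverging (most basal) ingroup lineage.

Zeta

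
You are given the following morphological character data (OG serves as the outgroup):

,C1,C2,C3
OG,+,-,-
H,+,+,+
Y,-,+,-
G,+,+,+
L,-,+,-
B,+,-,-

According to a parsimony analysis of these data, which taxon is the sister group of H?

Character polarity is set by the outgroup: the derived state is whichever differs from the outgroup's state, so for C1 the derived state is '-', and for the remaining characters it is '+'.
C1 (derived state '-') is shared by L and Y — a synapomorphy uniting that clade.
C2: derived state '+' in G, H, L, and Y only — synapomorphy for {G, H, L, Y}.
C3: derived state '+' in G and H only — synapomorphy for {G, H}.
Most parsimonious ingroup topology: (((H,G),(Y,L)),B).
H and G form a cherry on this tree, so they are sister taxa.

G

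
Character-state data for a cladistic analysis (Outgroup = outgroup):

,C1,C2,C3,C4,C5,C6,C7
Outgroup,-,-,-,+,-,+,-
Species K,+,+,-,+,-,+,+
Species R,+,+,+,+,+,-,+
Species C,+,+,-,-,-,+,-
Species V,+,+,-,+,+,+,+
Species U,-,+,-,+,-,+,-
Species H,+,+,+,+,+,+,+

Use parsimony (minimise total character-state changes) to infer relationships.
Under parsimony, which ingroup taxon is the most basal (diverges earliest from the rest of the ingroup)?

Species U

Character polarity is set by the outgroup: the derived state is whichever differs from the outgroup's state, so for C4, C6 the derived state is '-', and for the remaining characters it is '+'.
C1 (derived state '+') is shared by Species C, Species H, Species K, Species R, and Species V — a synapomorphy uniting that clade.
All ingroup taxa share the derived state '+' for C2; it defines the ingroup but does not resolve relationships within it.
C3: derived state '+' in Species H and Species R only — synapomorphy for {Species H, Species R}.
C4 (derived state '-') is unique to Species C (autapomorphy; uninformative for grouping).
Only Species H, Species R, and Species V show the derived state '+' for C5, supporting them as a clade.
C6: derived state '-' in Species R only — an autapomorphy, so it tells us nothing about relationships among taxa.
Only Species H, Species K, Species R, and Species V show the derived state '+' for C7, supporting them as a clade.
Most parsimonious ingroup topology: (((Species K,((Species R,Species H),Species V)),Species C),Species U).
Species U is sister to the clade containing all other ingroup taxa, so it is the earliest-diverging (most basal) ingroup lineage.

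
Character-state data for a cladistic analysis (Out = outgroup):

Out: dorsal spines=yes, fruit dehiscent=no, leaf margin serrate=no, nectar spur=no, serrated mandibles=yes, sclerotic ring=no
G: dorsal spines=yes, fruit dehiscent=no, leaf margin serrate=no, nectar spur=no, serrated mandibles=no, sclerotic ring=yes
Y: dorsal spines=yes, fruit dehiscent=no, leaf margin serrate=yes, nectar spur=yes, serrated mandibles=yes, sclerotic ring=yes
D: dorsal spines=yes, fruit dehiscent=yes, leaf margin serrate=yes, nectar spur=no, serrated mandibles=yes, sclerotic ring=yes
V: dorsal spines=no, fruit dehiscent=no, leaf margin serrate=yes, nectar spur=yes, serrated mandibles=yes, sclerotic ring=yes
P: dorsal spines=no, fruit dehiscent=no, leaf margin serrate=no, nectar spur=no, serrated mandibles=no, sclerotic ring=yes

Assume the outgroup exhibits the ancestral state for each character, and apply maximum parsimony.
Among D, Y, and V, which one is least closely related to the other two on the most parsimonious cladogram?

D

Character polarity is set by the outgroup: the derived state is whichever differs from the outgroup's state, so for dorsal spines, serrated mandibles the derived state is 'no', and for the remaining characters it is 'yes'.
dorsal spines groups P and V, which is incompatible with the clades supported by the remaining characters; treating it as convergent (homoplasy) costs fewer steps than any alternative tree.
fruit dehiscent: derived state 'yes' in D only — an autapomorphy, so it tells us nothing about relationships among taxa.
leaf margin serrate (derived state 'yes') is shared by D, V, and Y — a synapomorphy uniting that clade.
nectar spur: derived state 'yes' in V and Y only — synapomorphy for {V, Y}.
serrated mandibles: derived state 'no' in G and P only — synapomorphy for {G, P}.
All ingroup taxa share the derived state 'yes' for sclerotic ring; it defines the ingroup but does not resolve relationships within it.
Most parsimonious ingroup topology: ((G,P),((Y,V),D)).
Y and V share a more recent common ancestor with each other than either does with D, so D is the least closely related of the three.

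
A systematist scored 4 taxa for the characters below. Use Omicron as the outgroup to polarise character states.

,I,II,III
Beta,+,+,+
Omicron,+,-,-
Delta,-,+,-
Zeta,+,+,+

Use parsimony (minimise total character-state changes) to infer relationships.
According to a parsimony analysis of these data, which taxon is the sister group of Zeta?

Beta

Character polarity is set by the outgroup: the derived state is whichever differs from the outgroup's state, so for I the derived state is '-', and for the remaining characters it is '+'.
I: derived state '-' in Delta only — an autapomorphy, so it tells us nothing about relationships among taxa.
II (derived state '+') is shared by all ingroup taxa — unites the whole ingroup.
III: derived state '+' in Beta and Zeta only — synapomorphy for {Beta, Zeta}.
Most parsimonious ingroup topology: (Delta,(Beta,Zeta)).
Zeta and Beta form a cherry on this tree, so they are sister taxa.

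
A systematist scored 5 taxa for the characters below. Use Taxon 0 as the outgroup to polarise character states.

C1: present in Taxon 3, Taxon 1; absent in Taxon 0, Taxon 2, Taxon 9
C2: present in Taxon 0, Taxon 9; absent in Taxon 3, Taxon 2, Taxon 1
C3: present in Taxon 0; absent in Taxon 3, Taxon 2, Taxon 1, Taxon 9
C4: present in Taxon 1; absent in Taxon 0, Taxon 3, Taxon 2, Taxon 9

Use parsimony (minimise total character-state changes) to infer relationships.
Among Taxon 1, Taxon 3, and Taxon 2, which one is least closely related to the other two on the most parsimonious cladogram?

Character polarity is set by the outgroup: the derived state is whichever differs from the outgroup's state, so for C2, C3 the derived state is 'absent', and for the remaining characters it is 'present'.
C1 (derived state 'present') is shared by Taxon 1 and Taxon 3 — a synapomorphy uniting that clade.
C2 (derived state 'absent') is shared by Taxon 1, Taxon 2, and Taxon 3 — a synapomorphy uniting that clade.
C3 (derived state 'absent') is shared by all ingroup taxa — unites the whole ingroup.
C4: derived state 'present' in Taxon 1 only — an autapomorphy, so it tells us nothing about relationships among taxa.
Most parsimonious ingroup topology: (((Taxon 3,Taxon 1),Taxon 2),Taxon 9).
Taxon 1 and Taxon 3 share a more recent common ancestor with each other than either does with Taxon 2, so Taxon 2 is the least closely related of the three.

Taxon 2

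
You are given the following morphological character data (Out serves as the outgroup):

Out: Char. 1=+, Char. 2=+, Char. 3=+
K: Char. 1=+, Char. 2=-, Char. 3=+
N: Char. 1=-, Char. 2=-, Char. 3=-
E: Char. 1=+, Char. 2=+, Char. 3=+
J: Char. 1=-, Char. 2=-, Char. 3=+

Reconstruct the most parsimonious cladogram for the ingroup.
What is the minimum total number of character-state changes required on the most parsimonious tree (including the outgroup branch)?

The outgroup has state '+' for every character, so '-' is the derived state throughout.
Char. 1 (derived state '-') is shared by J and N — a synapomorphy uniting that clade.
Char. 2: derived state '-' in J, K, and N only — synapomorphy for {J, K, N}.
Char. 3 (derived state '-') is unique to N (autapomorphy; uninformative for grouping).
Most parsimonious ingroup topology: ((K,(N,J)),E).
Changes per character on this tree: Char. 1: 1; Char. 2: 1; Char. 3: 1.
Total = 3.

3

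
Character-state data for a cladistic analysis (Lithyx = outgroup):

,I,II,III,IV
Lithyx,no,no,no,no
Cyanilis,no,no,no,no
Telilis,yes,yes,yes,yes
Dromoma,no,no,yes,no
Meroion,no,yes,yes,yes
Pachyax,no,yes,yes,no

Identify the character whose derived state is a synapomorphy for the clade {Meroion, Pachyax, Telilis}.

The outgroup has state 'no' for every character, so 'yes' is the derived state throughout.
I (derived state 'yes') is unique to Telilis (autapomorphy; uninformative for grouping).
II: derived state 'yes' in Meroion, Pachyax, and Telilis only — synapomorphy for {Meroion, Pachyax, Telilis}.
III (derived state 'yes') is shared by Dromoma, Meroion, Pachyax, and Telilis — a synapomorphy uniting that clade.
IV: derived state 'yes' in Meroion and Telilis only — synapomorphy for {Meroion, Telilis}.
Most parsimonious ingroup topology: (Cyanilis,(((Telilis,Meroion),Pachyax),Dromoma)).
The clade {Meroion, Pachyax, Telilis} is supported by II: its derived state 'yes' occurs in exactly those taxa and in no other taxon (including the outgroup).

II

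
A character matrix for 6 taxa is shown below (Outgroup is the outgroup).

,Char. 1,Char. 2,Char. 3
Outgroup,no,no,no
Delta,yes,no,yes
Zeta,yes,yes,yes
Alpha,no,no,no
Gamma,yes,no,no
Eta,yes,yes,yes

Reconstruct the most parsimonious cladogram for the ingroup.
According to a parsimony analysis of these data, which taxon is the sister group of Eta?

The outgroup has state 'no' for every character, so 'yes' is the derived state throughout.
Only Delta, Eta, Gamma, and Zeta show the derived state 'yes' for Char. 1, supporting them as a clade.
Only Eta and Zeta show the derived state 'yes' for Char. 2, supporting them as a clade.
Char. 3 (derived state 'yes') is shared by Delta, Eta, and Zeta — a synapomorphy uniting that clade.
Most parsimonious ingroup topology: (((Delta,(Zeta,Eta)),Gamma),Alpha).
Eta and Zeta form a cherry on this tree, so they are sister taxa.

Zeta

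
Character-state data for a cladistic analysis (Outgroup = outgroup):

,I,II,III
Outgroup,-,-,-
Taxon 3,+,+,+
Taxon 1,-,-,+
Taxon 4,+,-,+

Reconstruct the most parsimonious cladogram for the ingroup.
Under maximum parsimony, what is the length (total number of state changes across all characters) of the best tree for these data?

The outgroup has state '-' for every character, so '+' is the derived state throughout.
Only Taxon 3 and Taxon 4 show the derived state '+' for I, supporting them as a clade.
II: derived state '+' in Taxon 3 only — an autapomorphy, so it tells us nothing about relationships among taxa.
All ingroup taxa share the derived state '+' for III; it defines the ingroup but does not resolve relationships within it.
Most parsimonious ingroup topology: ((Taxon 3,Taxon 4),Taxon 1).
Changes per character on this tree: I: 1; II: 1; III: 1.
Total = 3.

3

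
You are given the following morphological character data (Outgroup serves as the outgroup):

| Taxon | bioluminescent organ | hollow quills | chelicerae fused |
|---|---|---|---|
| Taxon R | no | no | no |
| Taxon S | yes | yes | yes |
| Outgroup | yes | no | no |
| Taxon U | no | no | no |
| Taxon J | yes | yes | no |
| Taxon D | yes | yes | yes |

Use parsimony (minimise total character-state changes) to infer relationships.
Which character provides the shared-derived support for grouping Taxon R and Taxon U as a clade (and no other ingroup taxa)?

bioluminescent organ

Character polarity is set by the outgroup: the derived state is whichever differs from the outgroup's state, so for bioluminescent organ the derived state is 'no', and for the remaining characters it is 'yes'.
bioluminescent organ: derived state 'no' in Taxon R and Taxon U only — synapomorphy for {Taxon R, Taxon U}.
hollow quills (derived state 'yes') is shared by Taxon D, Taxon J, and Taxon S — a synapomorphy uniting that clade.
chelicerae fused: derived state 'yes' in Taxon D and Taxon S only — synapomorphy for {Taxon D, Taxon S}.
Most parsimonious ingroup topology: (((Taxon D,Taxon S),Taxon J),(Taxon R,Taxon U)).
The clade {Taxon R, Taxon U} is supported by bioluminescent organ: its derived state 'no' occurs in exactly those taxa and in no other taxon (including the outgroup).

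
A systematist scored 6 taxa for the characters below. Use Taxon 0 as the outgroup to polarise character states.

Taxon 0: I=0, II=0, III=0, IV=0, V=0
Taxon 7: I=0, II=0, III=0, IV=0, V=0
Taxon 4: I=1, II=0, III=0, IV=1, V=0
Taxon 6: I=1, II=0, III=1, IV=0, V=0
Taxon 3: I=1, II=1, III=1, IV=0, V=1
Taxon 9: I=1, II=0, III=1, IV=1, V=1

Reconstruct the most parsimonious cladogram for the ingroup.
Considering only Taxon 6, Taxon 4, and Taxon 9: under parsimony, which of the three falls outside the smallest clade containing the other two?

The outgroup has state '0' for every character, so '1' is the derived state throughout.
I: derived state '1' in Taxon 3, Taxon 4, Taxon 6, and Taxon 9 only — synapomorphy for {Taxon 3, Taxon 4, Taxon 6, Taxon 9}.
II: derived state '1' in Taxon 3 only — an autapomorphy, so it tells us nothing about relationships among taxa.
III (derived state '1') is shared by Taxon 3, Taxon 6, and Taxon 9 — a synapomorphy uniting that clade.
IV groups Taxon 4 and Taxon 9, which is incompatible with the clades supported by the remaining characters; treating it as convergent (homoplasy) costs fewer steps than any alternative tree.
V (derived state '1') is shared by Taxon 3 and Taxon 9 — a synapomorphy uniting that clade.
Most parsimonious ingroup topology: (Taxon 7,(Taxon 4,(Taxon 6,(Taxon 3,Taxon 9)))).
Taxon 6 and Taxon 9 share a more recent common ancestor with each other than either does with Taxon 4, so Taxon 4 is the least closely related of the three.

Taxon 4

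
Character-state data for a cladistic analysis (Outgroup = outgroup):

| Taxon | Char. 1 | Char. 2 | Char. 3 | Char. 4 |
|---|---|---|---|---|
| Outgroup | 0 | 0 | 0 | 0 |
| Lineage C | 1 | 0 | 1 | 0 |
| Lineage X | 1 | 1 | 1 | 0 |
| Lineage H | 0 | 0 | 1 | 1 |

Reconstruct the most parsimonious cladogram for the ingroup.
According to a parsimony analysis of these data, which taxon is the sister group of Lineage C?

The outgroup has state '0' for every character, so '1' is the derived state throughout.
Char. 1: derived state '1' in Lineage C and Lineage X only — synapomorphy for {Lineage C, Lineage X}.
Char. 2: derived state '1' in Lineage X only — an autapomorphy, so it tells us nothing about relationships among taxa.
All ingroup taxa share the derived state '1' for Char. 3; it defines the ingroup but does not resolve relationships within it.
Char. 4 (derived state '1') is unique to Lineage H (autapomorphy; uninformative for grouping).
Most parsimonious ingroup topology: ((Lineage C,Lineage X),Lineage H).
Lineage C and Lineage X form a cherry on this tree, so they are sister taxa.

Lineage X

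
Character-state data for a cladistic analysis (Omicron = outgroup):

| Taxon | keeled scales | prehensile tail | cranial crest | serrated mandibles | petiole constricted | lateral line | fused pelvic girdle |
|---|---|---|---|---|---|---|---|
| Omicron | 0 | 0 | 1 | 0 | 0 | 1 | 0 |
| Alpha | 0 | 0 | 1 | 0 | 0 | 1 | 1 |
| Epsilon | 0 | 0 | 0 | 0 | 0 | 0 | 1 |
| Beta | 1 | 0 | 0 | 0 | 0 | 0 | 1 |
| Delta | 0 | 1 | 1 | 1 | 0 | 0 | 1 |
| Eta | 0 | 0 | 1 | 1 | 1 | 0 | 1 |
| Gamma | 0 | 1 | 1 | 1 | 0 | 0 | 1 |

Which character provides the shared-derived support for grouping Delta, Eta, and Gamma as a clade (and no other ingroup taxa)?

serrated mandibles

Character polarity is set by the outgroup: the derived state is whichever differs from the outgroup's state, so for cranial crest, lateral line the derived state is '0', and for the remaining characters it is '1'.
keeled scales: derived state '1' in Beta only — an autapomorphy, so it tells us nothing about relationships among taxa.
prehensile tail: derived state '1' in Delta and Gamma only — synapomorphy for {Delta, Gamma}.
Only Beta and Epsilon show the derived state '0' for cranial crest, supporting them as a clade.
serrated mandibles: derived state '1' in Delta, Eta, and Gamma only — synapomorphy for {Delta, Eta, Gamma}.
petiole constricted (derived state '1') is unique to Eta (autapomorphy; uninformative for grouping).
Only Beta, Delta, Epsilon, Eta, and Gamma show the derived state '0' for lateral line, supporting them as a clade.
fused pelvic girdle (derived state '1') is shared by all ingroup taxa — unites the whole ingroup.
Most parsimonious ingroup topology: (Alpha,((Epsilon,Beta),((Delta,Gamma),Eta))).
The clade {Delta, Eta, Gamma} is supported by serrated mandibles: its derived state '1' occurs in exactly those taxa and in no other taxon (including the outgroup).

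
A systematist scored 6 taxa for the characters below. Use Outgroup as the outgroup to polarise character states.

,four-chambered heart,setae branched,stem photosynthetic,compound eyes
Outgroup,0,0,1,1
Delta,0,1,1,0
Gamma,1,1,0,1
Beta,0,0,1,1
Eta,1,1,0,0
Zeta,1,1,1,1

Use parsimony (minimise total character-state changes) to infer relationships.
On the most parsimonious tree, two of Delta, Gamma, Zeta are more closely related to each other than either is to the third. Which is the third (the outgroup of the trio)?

Delta

Character polarity is set by the outgroup: the derived state is whichever differs from the outgroup's state, so for stem photosynthetic, compound eyes the derived state is '0', and for the remaining characters it is '1'.
four-chambered heart: derived state '1' in Eta, Gamma, and Zeta only — synapomorphy for {Eta, Gamma, Zeta}.
setae branched: derived state '1' in Delta, Eta, Gamma, and Zeta only — synapomorphy for {Delta, Eta, Gamma, Zeta}.
Only Eta and Gamma show the derived state '0' for stem photosynthetic, supporting them as a clade.
compound eyes groups Delta and Eta, which is incompatible with the clades supported by the remaining characters; treating it as convergent (homoplasy) costs fewer steps than any alternative tree.
Most parsimonious ingroup topology: ((Delta,((Gamma,Eta),Zeta)),Beta).
Zeta and Gamma share a more recent common ancestor with each other than either does with Delta, so Delta is the least closely related of the three.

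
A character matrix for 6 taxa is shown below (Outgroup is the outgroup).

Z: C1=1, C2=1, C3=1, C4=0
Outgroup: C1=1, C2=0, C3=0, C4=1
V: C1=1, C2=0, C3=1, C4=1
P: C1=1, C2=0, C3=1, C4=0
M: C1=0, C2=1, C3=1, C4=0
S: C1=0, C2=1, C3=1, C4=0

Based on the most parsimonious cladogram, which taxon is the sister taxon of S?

Character polarity is set by the outgroup: the derived state is whichever differs from the outgroup's state, so for C1, C4 the derived state is '0', and for the remaining characters it is '1'.
Only M and S show the derived state '0' for C1, supporting them as a clade.
C2: derived state '1' in M, S, and Z only — synapomorphy for {M, S, Z}.
All ingroup taxa share the derived state '1' for C3; it defines the ingroup but does not resolve relationships within it.
C4: derived state '0' in M, P, S, and Z only — synapomorphy for {M, P, S, Z}.
Most parsimonious ingroup topology: ((P,((S,M),Z)),V).
S and M form a cherry on this tree, so they are sister taxa.

M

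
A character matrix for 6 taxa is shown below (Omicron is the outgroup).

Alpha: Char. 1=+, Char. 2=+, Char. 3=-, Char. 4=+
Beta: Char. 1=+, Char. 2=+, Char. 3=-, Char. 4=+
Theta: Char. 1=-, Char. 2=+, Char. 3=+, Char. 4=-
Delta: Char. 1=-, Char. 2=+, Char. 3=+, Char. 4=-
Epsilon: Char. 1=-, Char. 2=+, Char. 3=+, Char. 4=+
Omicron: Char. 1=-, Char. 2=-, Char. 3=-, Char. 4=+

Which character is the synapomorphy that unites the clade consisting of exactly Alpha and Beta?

Char. 1

Character polarity is set by the outgroup: the derived state is whichever differs from the outgroup's state, so for Char. 4 the derived state is '-', and for the remaining characters it is '+'.
Char. 1 (derived state '+') is shared by Alpha and Beta — a synapomorphy uniting that clade.
All ingroup taxa share the derived state '+' for Char. 2; it defines the ingroup but does not resolve relationships within it.
Char. 3 (derived state '+') is shared by Delta, Epsilon, and Theta — a synapomorphy uniting that clade.
Only Delta and Theta show the derived state '-' for Char. 4, supporting them as a clade.
Most parsimonious ingroup topology: ((Epsilon,(Delta,Theta)),(Beta,Alpha)).
The clade {Alpha, Beta} is supported by Char. 1: its derived state '+' occurs in exactly those taxa and in no other taxon (including the outgroup).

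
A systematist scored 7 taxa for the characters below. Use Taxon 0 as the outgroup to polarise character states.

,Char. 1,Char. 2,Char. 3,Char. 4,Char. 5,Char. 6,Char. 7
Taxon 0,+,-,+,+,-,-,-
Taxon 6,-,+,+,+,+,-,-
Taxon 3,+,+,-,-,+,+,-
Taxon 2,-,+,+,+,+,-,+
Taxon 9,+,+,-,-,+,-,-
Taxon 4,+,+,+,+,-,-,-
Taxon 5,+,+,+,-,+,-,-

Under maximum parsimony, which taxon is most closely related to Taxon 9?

Taxon 3

Character polarity is set by the outgroup: the derived state is whichever differs from the outgroup's state, so for Char. 1, Char. 3, Char. 4 the derived state is '-', and for the remaining characters it is '+'.
Only Taxon 2 and Taxon 6 show the derived state '-' for Char. 1, supporting them as a clade.
Char. 2 (derived state '+') is shared by all ingroup taxa — unites the whole ingroup.
Only Taxon 3 and Taxon 9 show the derived state '-' for Char. 3, supporting them as a clade.
Only Taxon 3, Taxon 5, and Taxon 9 show the derived state '-' for Char. 4, supporting them as a clade.
Only Taxon 2, Taxon 3, Taxon 5, Taxon 6, and Taxon 9 show the derived state '+' for Char. 5, supporting them as a clade.
Char. 6 (derived state '+') is unique to Taxon 3 (autapomorphy; uninformative for grouping).
Char. 7 (derived state '+') is unique to Taxon 2 (autapomorphy; uninformative for grouping).
Most parsimonious ingroup topology: (((Taxon 6,Taxon 2),((Taxon 3,Taxon 9),Taxon 5)),Taxon 4).
Taxon 9 and Taxon 3 form a cherry on this tree, so they are sister taxa.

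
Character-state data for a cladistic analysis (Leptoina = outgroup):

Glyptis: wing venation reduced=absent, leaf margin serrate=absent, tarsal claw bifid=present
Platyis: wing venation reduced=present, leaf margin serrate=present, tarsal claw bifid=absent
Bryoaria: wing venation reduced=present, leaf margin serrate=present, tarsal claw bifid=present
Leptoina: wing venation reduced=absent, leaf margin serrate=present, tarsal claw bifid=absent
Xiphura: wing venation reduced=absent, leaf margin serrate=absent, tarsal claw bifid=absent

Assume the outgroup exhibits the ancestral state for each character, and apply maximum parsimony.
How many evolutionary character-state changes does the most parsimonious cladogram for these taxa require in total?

Character polarity is set by the outgroup: the derived state is whichever differs from the outgroup's state, so for leaf margin serrate the derived state is 'absent', and for the remaining characters it is 'present'.
wing venation reduced: derived state 'present' in Bryoaria and Platyis only — synapomorphy for {Bryoaria, Platyis}.
Only Glyptis and Xiphura show the derived state 'absent' for leaf margin serrate, supporting them as a clade.
tarsal claw bifid (state 'present') occurs in Bryoaria and Glyptis but conflicts with the nesting implied by the other characters — most parsimoniously interpreted as homoplasy.
Most parsimonious ingroup topology: ((Platyis,Bryoaria),(Glyptis,Xiphura)).
Changes per character on this tree: wing venation reduced: 1; leaf margin serrate: 1; tarsal claw bifid: 2.
Total = 4.

4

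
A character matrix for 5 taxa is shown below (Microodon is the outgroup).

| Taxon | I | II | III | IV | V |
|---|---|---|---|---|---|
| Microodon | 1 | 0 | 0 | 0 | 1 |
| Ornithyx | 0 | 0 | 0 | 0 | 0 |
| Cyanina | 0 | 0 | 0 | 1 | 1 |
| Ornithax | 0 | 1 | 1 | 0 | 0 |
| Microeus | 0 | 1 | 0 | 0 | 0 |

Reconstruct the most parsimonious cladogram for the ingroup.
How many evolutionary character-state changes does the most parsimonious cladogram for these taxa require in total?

5

Character polarity is set by the outgroup: the derived state is whichever differs from the outgroup's state, so for I, V the derived state is '0', and for the remaining characters it is '1'.
All ingroup taxa share the derived state '0' for I; it defines the ingroup but does not resolve relationships within it.
II (derived state '1') is shared by Microeus and Ornithax — a synapomorphy uniting that clade.
III: derived state '1' in Ornithax only — an autapomorphy, so it tells us nothing about relationships among taxa.
IV: derived state '1' in Cyanina only — an autapomorphy, so it tells us nothing about relationships among taxa.
V (derived state '0') is shared by Microeus, Ornithax, and Ornithyx — a synapomorphy uniting that clade.
Most parsimonious ingroup topology: ((Ornithyx,(Ornithax,Microeus)),Cyanina).
Changes per character on this tree: I: 1; II: 1; III: 1; IV: 1; V: 1.
Total = 5.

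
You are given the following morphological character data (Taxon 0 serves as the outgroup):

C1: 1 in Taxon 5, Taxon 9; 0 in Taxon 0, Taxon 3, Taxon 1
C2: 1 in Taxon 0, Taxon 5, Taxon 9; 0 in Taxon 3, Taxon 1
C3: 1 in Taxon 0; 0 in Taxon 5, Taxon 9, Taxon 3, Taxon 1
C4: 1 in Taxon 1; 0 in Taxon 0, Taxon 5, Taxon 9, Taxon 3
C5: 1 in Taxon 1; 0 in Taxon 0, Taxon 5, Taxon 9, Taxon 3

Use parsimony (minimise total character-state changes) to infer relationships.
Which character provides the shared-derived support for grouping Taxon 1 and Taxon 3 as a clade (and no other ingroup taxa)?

C2

Character polarity is set by the outgroup: the derived state is whichever differs from the outgroup's state, so for C2, C3 the derived state is '0', and for the remaining characters it is '1'.
Only Taxon 5 and Taxon 9 show the derived state '1' for C1, supporting them as a clade.
Only Taxon 1 and Taxon 3 show the derived state '0' for C2, supporting them as a clade.
All ingroup taxa share the derived state '0' for C3; it defines the ingroup but does not resolve relationships within it.
C4 (derived state '1') is unique to Taxon 1 (autapomorphy; uninformative for grouping).
C5: derived state '1' in Taxon 1 only — an autapomorphy, so it tells us nothing about relationships among taxa.
Most parsimonious ingroup topology: ((Taxon 5,Taxon 9),(Taxon 3,Taxon 1)).
The clade {Taxon 1, Taxon 3} is supported by C2: its derived state '0' occurs in exactly those taxa and in no other taxon (including the outgroup).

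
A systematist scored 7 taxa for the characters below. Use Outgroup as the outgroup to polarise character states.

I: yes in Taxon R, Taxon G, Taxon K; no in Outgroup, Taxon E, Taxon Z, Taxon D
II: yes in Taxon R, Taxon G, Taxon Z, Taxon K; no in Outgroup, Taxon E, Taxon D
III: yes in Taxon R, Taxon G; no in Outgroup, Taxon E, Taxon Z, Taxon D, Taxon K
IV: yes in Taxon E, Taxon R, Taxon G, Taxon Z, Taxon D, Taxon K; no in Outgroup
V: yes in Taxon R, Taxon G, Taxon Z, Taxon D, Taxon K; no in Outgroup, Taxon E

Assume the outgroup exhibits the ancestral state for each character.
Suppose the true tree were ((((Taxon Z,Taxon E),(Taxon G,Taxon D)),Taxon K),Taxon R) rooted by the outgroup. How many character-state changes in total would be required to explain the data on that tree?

11

Map each character onto ((((Taxon Z,Taxon E),(Taxon G,Taxon D)),Taxon K),Taxon R) (rooted by Outgroup) and count the minimum state changes it requires (Fitch parsimony):
I: 3; II: 3; III: 2; IV: 1; V: 2.
Total tree length = 11.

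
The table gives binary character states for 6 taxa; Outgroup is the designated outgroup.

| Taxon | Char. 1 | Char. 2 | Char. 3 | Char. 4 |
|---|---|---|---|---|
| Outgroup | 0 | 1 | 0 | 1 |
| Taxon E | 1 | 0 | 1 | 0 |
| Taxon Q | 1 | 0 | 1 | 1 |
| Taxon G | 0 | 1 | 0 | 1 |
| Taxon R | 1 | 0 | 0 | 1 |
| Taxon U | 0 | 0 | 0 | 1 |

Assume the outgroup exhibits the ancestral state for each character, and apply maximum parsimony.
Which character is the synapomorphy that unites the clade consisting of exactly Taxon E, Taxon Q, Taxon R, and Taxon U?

Char. 2

Character polarity is set by the outgroup: the derived state is whichever differs from the outgroup's state, so for Char. 2, Char. 4 the derived state is '0', and for the remaining characters it is '1'.
Char. 1 (derived state '1') is shared by Taxon E, Taxon Q, and Taxon R — a synapomorphy uniting that clade.
Only Taxon E, Taxon Q, Taxon R, and Taxon U show the derived state '0' for Char. 2, supporting them as a clade.
Char. 3: derived state '1' in Taxon E and Taxon Q only — synapomorphy for {Taxon E, Taxon Q}.
Char. 4: derived state '0' in Taxon E only — an autapomorphy, so it tells us nothing about relationships among taxa.
Most parsimonious ingroup topology: ((((Taxon E,Taxon Q),Taxon R),Taxon U),Taxon G).
The clade {Taxon E, Taxon Q, Taxon R, Taxon U} is supported by Char. 2: its derived state '0' occurs in exactly those taxa and in no other taxon (including the outgroup).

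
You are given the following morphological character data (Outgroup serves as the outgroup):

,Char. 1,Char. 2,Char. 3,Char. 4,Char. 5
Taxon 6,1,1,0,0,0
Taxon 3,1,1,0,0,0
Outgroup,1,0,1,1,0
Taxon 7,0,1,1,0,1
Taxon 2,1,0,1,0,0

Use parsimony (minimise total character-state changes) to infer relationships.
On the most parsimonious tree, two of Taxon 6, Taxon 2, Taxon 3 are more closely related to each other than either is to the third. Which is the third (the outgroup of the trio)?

Character polarity is set by the outgroup: the derived state is whichever differs from the outgroup's state, so for Char. 1, Char. 3, Char. 4 the derived state is '0', and for the remaining characters it is '1'.
Char. 1 (derived state '0') is unique to Taxon 7 (autapomorphy; uninformative for grouping).
Only Taxon 3, Taxon 6, and Taxon 7 show the derived state '1' for Char. 2, supporting them as a clade.
Only Taxon 3 and Taxon 6 show the derived state '0' for Char. 3, supporting them as a clade.
All ingroup taxa share the derived state '0' for Char. 4; it defines the ingroup but does not resolve relationships within it.
Char. 5: derived state '1' in Taxon 7 only — an autapomorphy, so it tells us nothing about relationships among taxa.
Most parsimonious ingroup topology: (((Taxon 3,Taxon 6),Taxon 7),Taxon 2).
Taxon 3 and Taxon 6 share a more recent common ancestor with each other than either does with Taxon 2, so Taxon 2 is the least closely related of the three.

Taxon 2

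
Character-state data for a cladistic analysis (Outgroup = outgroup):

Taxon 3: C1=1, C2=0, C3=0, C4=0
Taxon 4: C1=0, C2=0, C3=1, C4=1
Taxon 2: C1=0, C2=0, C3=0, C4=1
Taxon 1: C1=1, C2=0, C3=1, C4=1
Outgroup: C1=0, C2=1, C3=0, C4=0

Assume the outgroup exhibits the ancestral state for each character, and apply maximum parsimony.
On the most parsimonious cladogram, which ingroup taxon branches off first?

Character polarity is set by the outgroup: the derived state is whichever differs from the outgroup's state, so for C2 the derived state is '0', and for the remaining characters it is '1'.
C1 groups Taxon 1 and Taxon 3, which is incompatible with the clades supported by the remaining characters; treating it as convergent (homoplasy) costs fewer steps than any alternative tree.
All ingroup taxa share the derived state '0' for C2; it defines the ingroup but does not resolve relationships within it.
C3 (derived state '1') is shared by Taxon 1 and Taxon 4 — a synapomorphy uniting that clade.
C4: derived state '1' in Taxon 1, Taxon 2, and Taxon 4 only — synapomorphy for {Taxon 1, Taxon 2, Taxon 4}.
Most parsimonious ingroup topology: (((Taxon 1,Taxon 4),Taxon 2),Taxon 3).
Taxon 3 is sister to the clade containing all other ingroup taxa, so it is the earliest-diverging (most basal) ingroup lineage.

Taxon 3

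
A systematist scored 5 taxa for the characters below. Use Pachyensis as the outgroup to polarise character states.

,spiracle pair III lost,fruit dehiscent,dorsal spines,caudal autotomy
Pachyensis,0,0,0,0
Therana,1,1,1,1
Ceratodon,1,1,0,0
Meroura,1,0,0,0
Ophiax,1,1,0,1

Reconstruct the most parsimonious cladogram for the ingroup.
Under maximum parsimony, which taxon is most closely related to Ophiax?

The outgroup has state '0' for every character, so '1' is the derived state throughout.
All ingroup taxa share the derived state '1' for spiracle pair III lost; it defines the ingroup but does not resolve relationships within it.
fruit dehiscent (derived state '1') is shared by Ceratodon, Ophiax, and Therana — a synapomorphy uniting that clade.
dorsal spines (derived state '1') is unique to Therana (autapomorphy; uninformative for grouping).
caudal autotomy (derived state '1') is shared by Ophiax and Therana — a synapomorphy uniting that clade.
Most parsimonious ingroup topology: (((Therana,Ophiax),Ceratodon),Meroura).
Ophiax and Therana form a cherry on this tree, so they are sister taxa.

Therana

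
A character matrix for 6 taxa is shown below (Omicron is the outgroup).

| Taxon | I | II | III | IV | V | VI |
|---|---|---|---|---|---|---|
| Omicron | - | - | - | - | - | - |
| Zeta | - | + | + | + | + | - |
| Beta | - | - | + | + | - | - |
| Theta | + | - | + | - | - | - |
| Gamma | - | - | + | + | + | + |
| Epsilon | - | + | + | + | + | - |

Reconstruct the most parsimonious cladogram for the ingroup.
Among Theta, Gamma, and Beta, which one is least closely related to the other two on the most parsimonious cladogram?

The outgroup has state '-' for every character, so '+' is the derived state throughout.
I: derived state '+' in Theta only — an autapomorphy, so it tells us nothing about relationships among taxa.
II (derived state '+') is shared by Epsilon and Zeta — a synapomorphy uniting that clade.
III (derived state '+') is shared by all ingroup taxa — unites the whole ingroup.
IV (derived state '+') is shared by Beta, Epsilon, Gamma, and Zeta — a synapomorphy uniting that clade.
V: derived state '+' in Epsilon, Gamma, and Zeta only — synapomorphy for {Epsilon, Gamma, Zeta}.
VI (derived state '+') is unique to Gamma (autapomorphy; uninformative for grouping).
Most parsimonious ingroup topology: ((((Zeta,Epsilon),Gamma),Beta),Theta).
Beta and Gamma share a more recent common ancestor with each other than either does with Theta, so Theta is the least closely related of the three.

Theta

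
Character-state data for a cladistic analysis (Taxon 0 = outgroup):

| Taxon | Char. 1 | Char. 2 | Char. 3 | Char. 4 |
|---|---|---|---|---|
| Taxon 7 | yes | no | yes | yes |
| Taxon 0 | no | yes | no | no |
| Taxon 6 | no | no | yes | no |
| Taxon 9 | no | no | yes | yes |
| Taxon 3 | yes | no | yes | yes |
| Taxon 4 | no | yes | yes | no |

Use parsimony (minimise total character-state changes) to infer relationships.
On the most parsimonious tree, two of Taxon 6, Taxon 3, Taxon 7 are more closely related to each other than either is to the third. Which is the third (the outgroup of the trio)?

Taxon 6

Character polarity is set by the outgroup: the derived state is whichever differs from the outgroup's state, so for Char. 2 the derived state is 'no', and for the remaining characters it is 'yes'.
Only Taxon 3 and Taxon 7 show the derived state 'yes' for Char. 1, supporting them as a clade.
Char. 2 (derived state 'no') is shared by Taxon 3, Taxon 6, Taxon 7, and Taxon 9 — a synapomorphy uniting that clade.
All ingroup taxa share the derived state 'yes' for Char. 3; it defines the ingroup but does not resolve relationships within it.
Char. 4 (derived state 'yes') is shared by Taxon 3, Taxon 7, and Taxon 9 — a synapomorphy uniting that clade.
Most parsimonious ingroup topology: (((Taxon 9,(Taxon 7,Taxon 3)),Taxon 6),Taxon 4).
Taxon 7 and Taxon 3 share a more recent common ancestor with each other than either does with Taxon 6, so Taxon 6 is the least closely related of the three.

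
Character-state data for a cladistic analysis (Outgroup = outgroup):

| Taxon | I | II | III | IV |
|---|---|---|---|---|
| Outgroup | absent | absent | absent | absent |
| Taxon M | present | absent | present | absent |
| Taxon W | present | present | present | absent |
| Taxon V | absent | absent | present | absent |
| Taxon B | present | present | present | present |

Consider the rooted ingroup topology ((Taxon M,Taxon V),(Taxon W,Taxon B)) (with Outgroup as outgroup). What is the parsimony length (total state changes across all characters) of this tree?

Map each character onto ((Taxon M,Taxon V),(Taxon W,Taxon B)) (rooted by Outgroup) and count the minimum state changes it requires (Fitch parsimony):
I: 2; II: 1; III: 1; IV: 1.
Total tree length = 5.

5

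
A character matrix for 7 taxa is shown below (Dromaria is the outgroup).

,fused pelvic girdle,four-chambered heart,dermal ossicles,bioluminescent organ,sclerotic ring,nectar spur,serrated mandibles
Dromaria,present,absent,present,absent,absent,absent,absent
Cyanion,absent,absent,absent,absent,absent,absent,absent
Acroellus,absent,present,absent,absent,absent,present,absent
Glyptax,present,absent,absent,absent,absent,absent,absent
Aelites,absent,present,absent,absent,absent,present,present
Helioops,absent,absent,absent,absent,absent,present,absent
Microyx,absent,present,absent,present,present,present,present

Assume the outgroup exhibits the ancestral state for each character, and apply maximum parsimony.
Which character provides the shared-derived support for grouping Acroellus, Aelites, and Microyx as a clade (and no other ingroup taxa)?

Character polarity is set by the outgroup: the derived state is whichever differs from the outgroup's state, so for fused pelvic girdle, dermal ossicles the derived state is 'absent', and for the remaining characters it is 'present'.
fused pelvic girdle: derived state 'absent' in Acroellus, Aelites, Cyanion, Helioops, and Microyx only — synapomorphy for {Acroellus, Aelites, Cyanion, Helioops, Microyx}.
four-chambered heart (derived state 'present') is shared by Acroellus, Aelites, and Microyx — a synapomorphy uniting that clade.
dermal ossicles (derived state 'absent') is shared by all ingroup taxa — unites the whole ingroup.
bioluminescent organ (derived state 'present') is unique to Microyx (autapomorphy; uninformative for grouping).
sclerotic ring (derived state 'present') is unique to Microyx (autapomorphy; uninformative for grouping).
nectar spur: derived state 'present' in Acroellus, Aelites, Helioops, and Microyx only — synapomorphy for {Acroellus, Aelites, Helioops, Microyx}.
serrated mandibles (derived state 'present') is shared by Aelites and Microyx — a synapomorphy uniting that clade.
Most parsimonious ingroup topology: ((Cyanion,((Acroellus,(Aelites,Microyx)),Helioops)),Glyptax).
The clade {Acroellus, Aelites, Microyx} is supported by four-chambered heart: its derived state 'present' occurs in exactly those taxa and in no other taxon (including the outgroup).

four-chambered heart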